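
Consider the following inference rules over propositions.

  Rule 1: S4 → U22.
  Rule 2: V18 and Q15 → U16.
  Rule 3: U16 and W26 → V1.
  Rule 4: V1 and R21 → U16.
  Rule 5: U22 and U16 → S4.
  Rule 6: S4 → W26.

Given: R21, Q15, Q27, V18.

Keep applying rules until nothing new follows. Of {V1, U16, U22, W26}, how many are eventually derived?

1

From V18 and Q15, Rule 2 gives U16.
V1 would need U16 and W26 (Rule 3), but W26 is never established.
U16: reached.
U22 would need S4 (Rule 1), but S4 is never established.
W26 would need S4 (Rule 6), but S4 is never established.
Reached: U16 — 1 of the 4.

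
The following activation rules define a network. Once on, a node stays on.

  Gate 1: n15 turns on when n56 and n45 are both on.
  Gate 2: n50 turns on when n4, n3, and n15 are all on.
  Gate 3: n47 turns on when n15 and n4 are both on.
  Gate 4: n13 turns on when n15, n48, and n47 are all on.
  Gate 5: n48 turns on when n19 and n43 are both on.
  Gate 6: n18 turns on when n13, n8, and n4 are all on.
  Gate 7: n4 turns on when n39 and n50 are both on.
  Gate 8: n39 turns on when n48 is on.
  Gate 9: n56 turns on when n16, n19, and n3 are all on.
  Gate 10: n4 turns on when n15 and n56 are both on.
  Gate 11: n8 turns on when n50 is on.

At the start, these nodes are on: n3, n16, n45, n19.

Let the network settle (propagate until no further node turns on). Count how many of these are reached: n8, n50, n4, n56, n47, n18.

5

Gate 9: n16, n19, and n3 on → n56 on.
n56 and n45 are on, so n15 turns on (Gate 1).
Gate 10: n15 and n56 on → n4 on.
Gate 2: n4, n3, and n15 on → n50 on.
Gate 3: n15 and n4 on → n47 on.
Gate 11: n50 on → n8 on.
n8: reached.
n50: reached.
n4: reached.
n56: reached.
n47: reached.
n18 would need n13, n8, and n4 (Gate 6), but n13 never turns on.
Reached: n8, n50, n4, n56, and n47 — 5 of the 6.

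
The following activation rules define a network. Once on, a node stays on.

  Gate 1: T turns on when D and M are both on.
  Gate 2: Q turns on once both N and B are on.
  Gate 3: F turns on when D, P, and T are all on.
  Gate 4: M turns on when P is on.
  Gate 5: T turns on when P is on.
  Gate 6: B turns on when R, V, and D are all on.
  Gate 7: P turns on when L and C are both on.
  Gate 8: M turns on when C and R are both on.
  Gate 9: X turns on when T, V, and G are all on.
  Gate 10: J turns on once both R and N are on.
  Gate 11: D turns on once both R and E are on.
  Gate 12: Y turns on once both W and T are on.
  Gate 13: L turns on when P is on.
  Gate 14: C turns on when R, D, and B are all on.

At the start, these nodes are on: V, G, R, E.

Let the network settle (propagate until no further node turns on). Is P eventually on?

No

P would need L and C (Gate 7), but L never turns on.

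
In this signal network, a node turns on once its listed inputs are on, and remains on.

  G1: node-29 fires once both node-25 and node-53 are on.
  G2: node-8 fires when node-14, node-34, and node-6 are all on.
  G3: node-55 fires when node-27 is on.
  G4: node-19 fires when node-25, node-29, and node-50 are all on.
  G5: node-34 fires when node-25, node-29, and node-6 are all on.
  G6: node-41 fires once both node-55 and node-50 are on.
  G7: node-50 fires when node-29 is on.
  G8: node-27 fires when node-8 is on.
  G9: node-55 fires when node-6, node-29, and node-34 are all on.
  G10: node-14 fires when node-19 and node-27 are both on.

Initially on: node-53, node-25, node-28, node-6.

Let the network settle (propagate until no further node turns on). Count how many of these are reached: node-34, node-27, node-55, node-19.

G1: node-25 and node-53 on → node-29 on.
node-25, node-29, and node-6 are on, so node-34 fires (G5).
node-29 is on, so node-50 fires (G7).
node-6, node-29, and node-34 are on, so node-55 fires (G9).
G4: node-25, node-29, and node-50 on → node-19 on.
node-34: reached.
node-27 would need node-8 (G8), but node-8 never turns on.
node-55: reached.
node-19: reached.
Reached: node-34, node-55, and node-19 — 3 of the 4.

3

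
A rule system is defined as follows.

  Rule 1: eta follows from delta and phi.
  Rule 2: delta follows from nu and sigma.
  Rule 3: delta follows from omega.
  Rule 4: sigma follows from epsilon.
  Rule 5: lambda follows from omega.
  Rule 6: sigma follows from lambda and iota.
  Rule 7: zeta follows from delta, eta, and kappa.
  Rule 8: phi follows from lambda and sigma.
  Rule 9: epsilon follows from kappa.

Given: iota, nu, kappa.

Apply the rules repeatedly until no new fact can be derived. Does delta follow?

Yes

From kappa, Rule 9 gives epsilon.
epsilon holds, so sigma follows (Rule 4).
From nu and sigma, Rule 2 gives delta.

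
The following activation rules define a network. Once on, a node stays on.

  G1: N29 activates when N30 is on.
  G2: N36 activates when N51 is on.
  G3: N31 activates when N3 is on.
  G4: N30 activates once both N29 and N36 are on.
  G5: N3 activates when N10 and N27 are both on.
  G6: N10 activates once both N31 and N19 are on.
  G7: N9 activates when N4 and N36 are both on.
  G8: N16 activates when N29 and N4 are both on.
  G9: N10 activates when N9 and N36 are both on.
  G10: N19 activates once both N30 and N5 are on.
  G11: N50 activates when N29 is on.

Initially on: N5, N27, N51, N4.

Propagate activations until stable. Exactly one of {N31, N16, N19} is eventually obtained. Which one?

N31

G2: N51 on → N36 on.
N4 and N36 are on, so N9 activates (G7).
G9: N9 and N36 on → N10 on.
N10 and N27 are on, so N3 activates (G5).
G3: N3 on → N31 on.
N16 would need N29 and N4 (G8), but N29 never turns on. N19 would need N30 and N5 (G10), but N30 never turns on.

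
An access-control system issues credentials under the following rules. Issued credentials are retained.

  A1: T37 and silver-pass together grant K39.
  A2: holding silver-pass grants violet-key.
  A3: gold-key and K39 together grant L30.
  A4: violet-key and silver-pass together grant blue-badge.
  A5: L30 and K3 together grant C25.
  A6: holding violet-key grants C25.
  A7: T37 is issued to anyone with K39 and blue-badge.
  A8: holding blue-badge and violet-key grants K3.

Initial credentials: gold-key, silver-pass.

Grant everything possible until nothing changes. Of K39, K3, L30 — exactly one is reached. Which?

K3

Holding silver-pass grants violet-key (A2).
Holding violet-key and silver-pass grants blue-badge (A4).
Holding blue-badge and violet-key grants K3 (A8).
L30 would need gold-key and K39 (A3), but K39 is never granted. K39 would need T37 and silver-pass (A1), but T37 is never granted.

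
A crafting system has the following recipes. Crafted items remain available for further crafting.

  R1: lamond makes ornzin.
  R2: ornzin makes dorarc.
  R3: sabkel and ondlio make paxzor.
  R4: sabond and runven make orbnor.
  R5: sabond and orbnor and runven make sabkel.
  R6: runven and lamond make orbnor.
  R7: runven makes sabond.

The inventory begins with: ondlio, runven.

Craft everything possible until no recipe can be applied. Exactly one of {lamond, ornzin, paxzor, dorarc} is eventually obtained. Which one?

paxzor

Using R7, runven makes sabond.
Using R4, sabond and runven make orbnor.
Using R5, sabond, orbnor, and runven make sabkel.
sabkel and ondlio → paxzor (R3).
dorarc would need ornzin (R2), but ornzin is never obtained. ornzin would need lamond (R1), but lamond is never obtained. No rule produces lamond, and it is not given.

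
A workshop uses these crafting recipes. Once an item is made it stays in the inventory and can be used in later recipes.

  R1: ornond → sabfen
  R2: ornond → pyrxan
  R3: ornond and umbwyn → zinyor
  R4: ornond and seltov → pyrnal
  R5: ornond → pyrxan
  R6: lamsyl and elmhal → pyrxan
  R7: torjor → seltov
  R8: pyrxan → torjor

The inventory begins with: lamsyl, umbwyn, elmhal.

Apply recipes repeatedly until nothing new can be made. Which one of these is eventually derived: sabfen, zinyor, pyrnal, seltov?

lamsyl and elmhal → pyrxan (R6).
pyrxan → torjor (R8).
torjor → seltov (R7).
zinyor would need ornond and umbwyn (R3), but ornond is never obtained. sabfen would need ornond (R1), but ornond is never obtained. pyrnal would need ornond and seltov (R4), but ornond is never obtained.

seltov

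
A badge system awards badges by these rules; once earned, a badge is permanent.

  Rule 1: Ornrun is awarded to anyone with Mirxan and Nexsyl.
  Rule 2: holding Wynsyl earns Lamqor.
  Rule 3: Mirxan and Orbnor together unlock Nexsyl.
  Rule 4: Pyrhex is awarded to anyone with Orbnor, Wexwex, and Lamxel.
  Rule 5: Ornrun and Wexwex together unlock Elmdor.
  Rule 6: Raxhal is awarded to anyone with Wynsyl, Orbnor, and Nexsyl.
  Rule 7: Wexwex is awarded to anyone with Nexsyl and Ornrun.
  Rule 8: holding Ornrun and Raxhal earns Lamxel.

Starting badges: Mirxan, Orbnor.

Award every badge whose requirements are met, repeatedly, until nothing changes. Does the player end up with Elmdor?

Yes

With Mirxan and Orbnor, Nexsyl is earned (Rule 3).
With Mirxan and Nexsyl, Ornrun is earned (Rule 1).
With Nexsyl and Ornrun, Wexwex is earned (Rule 7).
With Ornrun and Wexwex, Elmdor is earned (Rule 5).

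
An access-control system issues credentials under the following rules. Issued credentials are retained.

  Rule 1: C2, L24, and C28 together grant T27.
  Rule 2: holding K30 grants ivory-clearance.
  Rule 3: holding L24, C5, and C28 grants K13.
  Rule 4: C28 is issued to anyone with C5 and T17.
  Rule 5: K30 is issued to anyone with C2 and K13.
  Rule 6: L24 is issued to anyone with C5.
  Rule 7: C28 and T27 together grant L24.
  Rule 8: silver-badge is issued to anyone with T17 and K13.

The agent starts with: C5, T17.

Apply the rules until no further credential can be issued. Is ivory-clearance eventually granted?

ivory-clearance would need K30 (Rule 2), but K30 is never granted.

No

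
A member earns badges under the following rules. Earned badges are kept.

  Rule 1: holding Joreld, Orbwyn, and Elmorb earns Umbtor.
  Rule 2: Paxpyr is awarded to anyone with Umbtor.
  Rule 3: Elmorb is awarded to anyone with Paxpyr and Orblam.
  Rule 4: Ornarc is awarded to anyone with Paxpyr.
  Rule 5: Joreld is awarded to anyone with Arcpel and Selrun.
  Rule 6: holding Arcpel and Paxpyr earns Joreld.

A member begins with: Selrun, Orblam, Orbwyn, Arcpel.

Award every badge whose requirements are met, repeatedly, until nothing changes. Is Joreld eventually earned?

Yes

With Arcpel and Selrun, Joreld is earned (Rule 5).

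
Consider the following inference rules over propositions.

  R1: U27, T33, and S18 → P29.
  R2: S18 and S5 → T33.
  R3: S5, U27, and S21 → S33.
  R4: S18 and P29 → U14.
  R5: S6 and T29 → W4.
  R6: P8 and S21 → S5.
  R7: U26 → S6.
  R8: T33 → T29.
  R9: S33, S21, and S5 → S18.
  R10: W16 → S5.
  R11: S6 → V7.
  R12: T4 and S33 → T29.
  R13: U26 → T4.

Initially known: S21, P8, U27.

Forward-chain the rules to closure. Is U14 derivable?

From P8 and S21, R6 gives S5.
S5, U27, and S21 hold, so S33 follows (R3).
From S33, S21, and S5, R9 gives S18.
S18 and S5 hold, so T33 follows (R2).
U27, T33, and S18 hold, so P29 follows (R1).
S18 and P29 hold, so U14 follows (R4).

Yes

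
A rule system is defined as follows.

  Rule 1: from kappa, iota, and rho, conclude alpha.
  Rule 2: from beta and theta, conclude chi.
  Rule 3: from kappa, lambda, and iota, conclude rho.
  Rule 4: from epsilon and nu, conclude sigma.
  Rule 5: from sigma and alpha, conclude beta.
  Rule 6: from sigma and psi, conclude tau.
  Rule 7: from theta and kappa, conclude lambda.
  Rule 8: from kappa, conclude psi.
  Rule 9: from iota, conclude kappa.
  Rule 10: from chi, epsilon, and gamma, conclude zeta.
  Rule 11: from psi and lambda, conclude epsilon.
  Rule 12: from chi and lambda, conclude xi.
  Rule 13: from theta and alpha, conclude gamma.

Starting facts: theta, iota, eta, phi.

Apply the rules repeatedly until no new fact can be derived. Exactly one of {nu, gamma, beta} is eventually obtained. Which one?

gamma

From iota, Rule 9 gives kappa.
From theta and kappa, Rule 7 gives lambda.
From kappa, lambda, and iota, Rule 3 gives rho.
From kappa, iota, and rho, Rule 1 gives alpha.
theta and alpha hold, so gamma follows (Rule 13).
No rule produces nu, and it is not given. beta would need sigma and alpha (Rule 5), but sigma is never established.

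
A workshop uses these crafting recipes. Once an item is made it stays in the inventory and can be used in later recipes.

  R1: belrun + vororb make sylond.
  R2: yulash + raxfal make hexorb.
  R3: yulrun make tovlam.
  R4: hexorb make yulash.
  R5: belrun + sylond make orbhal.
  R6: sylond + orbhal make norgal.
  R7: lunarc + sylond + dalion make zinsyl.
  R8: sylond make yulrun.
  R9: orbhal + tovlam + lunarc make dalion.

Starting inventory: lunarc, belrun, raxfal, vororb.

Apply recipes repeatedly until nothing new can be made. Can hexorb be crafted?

hexorb would need yulash and raxfal (R2), but yulash is never obtained.

No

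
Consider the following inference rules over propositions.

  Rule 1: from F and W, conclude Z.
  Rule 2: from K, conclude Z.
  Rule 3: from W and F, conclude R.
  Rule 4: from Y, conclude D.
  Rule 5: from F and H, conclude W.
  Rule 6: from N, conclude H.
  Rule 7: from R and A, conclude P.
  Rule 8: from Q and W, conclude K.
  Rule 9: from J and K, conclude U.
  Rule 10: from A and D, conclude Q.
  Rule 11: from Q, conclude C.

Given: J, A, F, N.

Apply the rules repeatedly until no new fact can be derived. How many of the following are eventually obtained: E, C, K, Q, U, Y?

No rule produces E, and it is not given.
C would need Q (Rule 11), but Q is never established.
K would need Q and W (Rule 8), but Q is never established.
Q would need A and D (Rule 10), but D is never established.
U would need J and K (Rule 9), but K is never established.
No rule produces Y, and it is not given.
None of the 6 are reached.

0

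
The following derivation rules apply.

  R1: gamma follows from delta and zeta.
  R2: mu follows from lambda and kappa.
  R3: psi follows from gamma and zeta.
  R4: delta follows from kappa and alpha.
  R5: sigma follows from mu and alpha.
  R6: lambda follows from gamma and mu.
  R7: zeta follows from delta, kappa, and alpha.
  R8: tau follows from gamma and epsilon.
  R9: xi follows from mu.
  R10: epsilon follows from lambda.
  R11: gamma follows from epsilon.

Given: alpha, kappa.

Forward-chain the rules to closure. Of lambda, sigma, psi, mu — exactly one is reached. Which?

kappa and alpha hold, so delta follows (R4).
From delta, kappa, and alpha, R7 gives zeta.
delta and zeta hold, so gamma follows (R1).
From gamma and zeta, R3 gives psi.
mu would need lambda and kappa (R2), but lambda is never established. sigma would need mu and alpha (R5), but mu is never established. lambda would need gamma and mu (R6), but mu is never established.

psi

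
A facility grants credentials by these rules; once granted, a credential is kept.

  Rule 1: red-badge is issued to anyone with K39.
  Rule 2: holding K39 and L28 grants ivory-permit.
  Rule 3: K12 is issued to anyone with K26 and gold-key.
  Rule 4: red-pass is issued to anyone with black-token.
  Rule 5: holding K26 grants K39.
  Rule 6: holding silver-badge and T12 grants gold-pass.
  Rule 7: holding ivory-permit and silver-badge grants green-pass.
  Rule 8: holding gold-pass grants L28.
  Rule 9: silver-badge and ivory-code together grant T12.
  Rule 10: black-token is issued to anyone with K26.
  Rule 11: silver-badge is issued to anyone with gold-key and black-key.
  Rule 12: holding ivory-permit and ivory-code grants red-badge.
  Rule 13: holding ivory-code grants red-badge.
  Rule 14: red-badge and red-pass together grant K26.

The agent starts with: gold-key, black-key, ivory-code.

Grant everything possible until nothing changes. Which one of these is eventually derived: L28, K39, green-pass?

Holding gold-key and black-key grants silver-badge (Rule 11).
Holding silver-badge and ivory-code grants T12 (Rule 9).
Holding silver-badge and T12 grants gold-pass (Rule 6).
Holding gold-pass grants L28 (Rule 8).
green-pass would need ivory-permit and silver-badge (Rule 7), but ivory-permit is never granted. K39 would need K26 (Rule 5), but K26 is never granted.

L28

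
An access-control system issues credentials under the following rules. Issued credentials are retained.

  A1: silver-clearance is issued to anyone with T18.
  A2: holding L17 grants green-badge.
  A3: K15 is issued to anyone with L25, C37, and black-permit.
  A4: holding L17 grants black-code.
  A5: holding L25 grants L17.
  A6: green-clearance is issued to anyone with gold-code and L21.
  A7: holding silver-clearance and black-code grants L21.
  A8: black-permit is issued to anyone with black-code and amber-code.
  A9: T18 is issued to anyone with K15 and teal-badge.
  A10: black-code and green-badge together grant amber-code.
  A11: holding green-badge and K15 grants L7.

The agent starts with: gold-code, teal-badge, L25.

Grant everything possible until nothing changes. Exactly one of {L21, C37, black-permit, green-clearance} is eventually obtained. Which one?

Holding L25 grants L17 (A5).
Holding L17 grants black-code (A4).
Holding L17 grants green-badge (A2).
Holding black-code and green-badge grants amber-code (A10).
Holding black-code and amber-code grants black-permit (A8).
No rule produces C37, and it is not given. L21 would need silver-clearance and black-code (A7), but silver-clearance is never granted. green-clearance would need gold-code and L21 (A6), but L21 is never granted.

black-permit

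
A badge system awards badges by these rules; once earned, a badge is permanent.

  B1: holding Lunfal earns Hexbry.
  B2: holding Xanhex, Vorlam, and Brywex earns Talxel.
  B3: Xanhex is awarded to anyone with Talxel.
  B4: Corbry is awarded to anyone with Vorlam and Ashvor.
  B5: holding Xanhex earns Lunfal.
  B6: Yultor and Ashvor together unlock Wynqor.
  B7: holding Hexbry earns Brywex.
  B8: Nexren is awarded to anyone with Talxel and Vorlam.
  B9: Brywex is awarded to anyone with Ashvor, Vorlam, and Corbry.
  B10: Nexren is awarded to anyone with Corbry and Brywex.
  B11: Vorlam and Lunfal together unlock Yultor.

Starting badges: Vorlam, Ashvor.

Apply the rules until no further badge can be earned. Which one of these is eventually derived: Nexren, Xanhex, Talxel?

With Vorlam and Ashvor, Corbry is earned (B4).
With Ashvor, Vorlam, and Corbry, Brywex is earned (B9).
With Corbry and Brywex, Nexren is earned (B10).
Xanhex would need Talxel (B3), but Talxel is never earned. Talxel would need Xanhex, Vorlam, and Brywex (B2), but Xanhex is never earned.

Nexren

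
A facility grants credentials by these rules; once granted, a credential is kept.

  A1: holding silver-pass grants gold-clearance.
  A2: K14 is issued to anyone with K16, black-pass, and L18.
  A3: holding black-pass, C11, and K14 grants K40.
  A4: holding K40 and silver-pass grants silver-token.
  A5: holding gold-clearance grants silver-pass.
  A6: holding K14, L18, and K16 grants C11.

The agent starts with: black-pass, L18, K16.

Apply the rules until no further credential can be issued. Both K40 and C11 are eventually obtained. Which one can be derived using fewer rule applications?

C11: Holding K16, black-pass, and L18 grants K14 (A2). Holding K14, L18, and K16 grants C11 (A6). [2 rule applications]
K40: Holding K16, black-pass, and L18 grants K14 (A2). Holding K14, L18, and K16 grants C11 (A6). Holding black-pass, C11, and K14 grants K40 (A3). [3 rule applications]
C11 needs fewer.

C11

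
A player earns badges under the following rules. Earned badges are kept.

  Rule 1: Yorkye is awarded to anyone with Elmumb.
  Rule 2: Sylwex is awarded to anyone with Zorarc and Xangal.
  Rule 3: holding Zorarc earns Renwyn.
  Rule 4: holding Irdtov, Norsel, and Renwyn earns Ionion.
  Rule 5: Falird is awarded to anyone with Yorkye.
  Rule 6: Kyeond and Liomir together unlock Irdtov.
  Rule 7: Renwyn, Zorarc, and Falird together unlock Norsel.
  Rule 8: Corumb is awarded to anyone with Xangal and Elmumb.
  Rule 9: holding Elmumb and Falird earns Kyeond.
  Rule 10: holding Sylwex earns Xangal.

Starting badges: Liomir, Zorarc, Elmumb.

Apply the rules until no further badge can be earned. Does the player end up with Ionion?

Yes

With Zorarc, Renwyn is earned (Rule 3).
With Elmumb, Yorkye is earned (Rule 1).
With Yorkye, Falird is earned (Rule 5).
With Elmumb and Falird, Kyeond is earned (Rule 9).
With Renwyn, Zorarc, and Falird, Norsel is earned (Rule 7).
With Kyeond and Liomir, Irdtov is earned (Rule 6).
With Irdtov, Norsel, and Renwyn, Ionion is earned (Rule 4).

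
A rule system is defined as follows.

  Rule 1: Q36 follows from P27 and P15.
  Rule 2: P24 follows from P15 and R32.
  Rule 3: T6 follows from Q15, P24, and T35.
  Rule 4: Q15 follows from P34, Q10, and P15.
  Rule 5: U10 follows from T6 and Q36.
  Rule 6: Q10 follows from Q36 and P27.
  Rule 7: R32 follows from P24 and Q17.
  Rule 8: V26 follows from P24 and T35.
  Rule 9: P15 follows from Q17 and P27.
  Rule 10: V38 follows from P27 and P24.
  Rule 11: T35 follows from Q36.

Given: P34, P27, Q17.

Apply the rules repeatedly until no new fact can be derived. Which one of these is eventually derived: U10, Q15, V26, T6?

Q15

From Q17 and P27, Rule 9 gives P15.
P27 and P15 hold, so Q36 follows (Rule 1).
Q36 and P27 hold, so Q10 follows (Rule 6).
From P34, Q10, and P15, Rule 4 gives Q15.
U10 would need T6 and Q36 (Rule 5), but T6 is never established. V26 would need P24 and T35 (Rule 8), but P24 is never established. T6 would need Q15, P24, and T35 (Rule 3), but P24 is never established.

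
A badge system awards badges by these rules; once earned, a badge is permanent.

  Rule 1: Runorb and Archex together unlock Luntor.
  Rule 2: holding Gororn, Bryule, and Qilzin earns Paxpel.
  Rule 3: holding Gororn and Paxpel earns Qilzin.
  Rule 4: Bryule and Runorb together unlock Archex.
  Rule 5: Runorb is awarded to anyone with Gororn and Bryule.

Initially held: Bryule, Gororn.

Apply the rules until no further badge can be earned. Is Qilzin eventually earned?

Qilzin would need Gororn and Paxpel (Rule 3), but Paxpel is never earned.

No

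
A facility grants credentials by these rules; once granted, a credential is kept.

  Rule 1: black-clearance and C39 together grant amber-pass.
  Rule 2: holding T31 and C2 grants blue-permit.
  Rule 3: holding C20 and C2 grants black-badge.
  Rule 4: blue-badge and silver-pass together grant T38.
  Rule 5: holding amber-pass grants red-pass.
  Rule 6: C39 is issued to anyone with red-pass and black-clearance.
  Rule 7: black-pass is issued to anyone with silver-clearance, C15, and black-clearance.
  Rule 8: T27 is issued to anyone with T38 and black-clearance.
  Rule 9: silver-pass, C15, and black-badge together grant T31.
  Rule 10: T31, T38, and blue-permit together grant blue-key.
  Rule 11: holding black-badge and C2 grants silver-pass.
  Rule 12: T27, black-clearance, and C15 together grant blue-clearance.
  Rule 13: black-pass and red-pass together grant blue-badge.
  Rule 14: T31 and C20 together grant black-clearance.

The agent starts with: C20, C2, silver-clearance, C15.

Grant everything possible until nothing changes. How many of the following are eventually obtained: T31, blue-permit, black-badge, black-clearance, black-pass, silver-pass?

Holding C20 and C2 grants black-badge (Rule 3).
Holding black-badge and C2 grants silver-pass (Rule 11).
Holding silver-pass, C15, and black-badge grants T31 (Rule 9).
Holding T31 and C2 grants blue-permit (Rule 2).
Holding T31 and C20 grants black-clearance (Rule 14).
Holding silver-clearance, C15, and black-clearance grants black-pass (Rule 7).
T31: reached.
blue-permit: reached.
black-badge: reached.
black-clearance: reached.
black-pass: reached.
silver-pass: reached.
All 6 are reached.

6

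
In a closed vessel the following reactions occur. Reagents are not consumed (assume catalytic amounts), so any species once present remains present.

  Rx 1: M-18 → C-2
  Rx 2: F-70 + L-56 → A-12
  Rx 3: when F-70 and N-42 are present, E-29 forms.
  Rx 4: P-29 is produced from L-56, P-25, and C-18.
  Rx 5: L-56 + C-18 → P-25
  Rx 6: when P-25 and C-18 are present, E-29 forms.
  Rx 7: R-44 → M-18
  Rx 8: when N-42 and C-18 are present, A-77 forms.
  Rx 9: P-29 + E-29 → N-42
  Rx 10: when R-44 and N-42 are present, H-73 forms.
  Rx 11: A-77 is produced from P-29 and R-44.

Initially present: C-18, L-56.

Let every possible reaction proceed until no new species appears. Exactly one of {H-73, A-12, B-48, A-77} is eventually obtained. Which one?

A-77

L-56 and C-18 present → P-25 forms (Rx 5).
P-25 and C-18 present → E-29 forms (Rx 6).
L-56, P-25, and C-18 present → P-29 forms (Rx 4).
P-29 and E-29 present → N-42 forms (Rx 9).
N-42 and C-18 present → A-77 forms (Rx 8).
H-73 would need R-44 and N-42 (Rx 10), but R-44 never forms. A-12 would need F-70 and L-56 (Rx 2), but F-70 never forms. No rule produces B-48, and it is not given.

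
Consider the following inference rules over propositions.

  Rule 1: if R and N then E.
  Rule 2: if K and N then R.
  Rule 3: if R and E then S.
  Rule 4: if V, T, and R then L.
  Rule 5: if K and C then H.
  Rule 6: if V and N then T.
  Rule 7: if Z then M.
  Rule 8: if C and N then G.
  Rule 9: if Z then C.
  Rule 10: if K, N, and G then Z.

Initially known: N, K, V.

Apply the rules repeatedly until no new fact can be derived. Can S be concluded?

Yes

From K and N, Rule 2 gives R.
R and N hold, so E follows (Rule 1).
From R and E, Rule 3 gives S.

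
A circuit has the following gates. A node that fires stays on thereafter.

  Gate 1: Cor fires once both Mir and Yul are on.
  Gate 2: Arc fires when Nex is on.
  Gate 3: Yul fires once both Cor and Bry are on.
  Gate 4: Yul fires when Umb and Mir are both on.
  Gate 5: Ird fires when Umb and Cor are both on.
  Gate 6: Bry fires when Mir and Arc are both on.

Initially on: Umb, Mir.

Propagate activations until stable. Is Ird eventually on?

Umb and Mir are on, so Yul fires (Gate 4).
Mir and Yul are on, so Cor fires (Gate 1).
Gate 5: Umb and Cor on → Ird on.

Yes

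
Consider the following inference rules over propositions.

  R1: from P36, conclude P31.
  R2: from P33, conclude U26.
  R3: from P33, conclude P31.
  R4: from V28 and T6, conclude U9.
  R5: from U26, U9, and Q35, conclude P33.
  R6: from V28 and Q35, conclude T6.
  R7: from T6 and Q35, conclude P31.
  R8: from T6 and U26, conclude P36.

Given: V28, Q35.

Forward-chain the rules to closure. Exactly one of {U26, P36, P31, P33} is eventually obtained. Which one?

P31

V28 and Q35 hold, so T6 follows (R6).
T6 and Q35 hold, so P31 follows (R7).
P33 would need U26, U9, and Q35 (R5), but U26 is never established. P36 would need T6 and U26 (R8), but U26 is never established. U26 would need P33 (R2), but P33 is never established.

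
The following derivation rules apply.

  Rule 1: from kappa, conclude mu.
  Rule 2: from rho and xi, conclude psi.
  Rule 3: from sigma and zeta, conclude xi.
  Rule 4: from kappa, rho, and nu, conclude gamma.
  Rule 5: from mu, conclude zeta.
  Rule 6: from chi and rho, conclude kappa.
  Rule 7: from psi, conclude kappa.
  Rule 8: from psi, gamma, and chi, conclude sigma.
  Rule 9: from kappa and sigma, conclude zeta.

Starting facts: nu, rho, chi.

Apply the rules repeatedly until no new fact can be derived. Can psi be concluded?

No

psi would need rho and xi (Rule 2), but xi is never established.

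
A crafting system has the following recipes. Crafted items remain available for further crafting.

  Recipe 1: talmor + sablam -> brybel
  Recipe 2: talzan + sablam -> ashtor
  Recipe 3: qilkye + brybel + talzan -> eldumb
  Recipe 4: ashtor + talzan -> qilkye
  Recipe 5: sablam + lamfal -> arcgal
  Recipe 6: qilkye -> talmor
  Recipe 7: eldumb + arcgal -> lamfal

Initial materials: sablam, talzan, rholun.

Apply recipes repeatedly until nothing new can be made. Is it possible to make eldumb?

talzan + sablam -> ashtor (Recipe 2).
ashtor + talzan -> qilkye (Recipe 4).
Using Recipe 6, qilkye makes talmor.
talmor + sablam -> brybel (Recipe 1).
qilkye + brybel + talzan -> eldumb (Recipe 3).

Yes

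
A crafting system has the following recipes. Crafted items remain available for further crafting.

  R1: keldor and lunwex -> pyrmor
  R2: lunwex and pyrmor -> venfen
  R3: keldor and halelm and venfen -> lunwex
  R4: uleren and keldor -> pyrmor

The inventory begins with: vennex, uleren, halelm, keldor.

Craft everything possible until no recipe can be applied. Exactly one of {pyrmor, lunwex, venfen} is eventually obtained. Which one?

uleren and keldor -> pyrmor (R4).
venfen would need lunwex and pyrmor (R2), but lunwex is never obtained. lunwex would need keldor, halelm, and venfen (R3), but venfen is never obtained.

pyrmor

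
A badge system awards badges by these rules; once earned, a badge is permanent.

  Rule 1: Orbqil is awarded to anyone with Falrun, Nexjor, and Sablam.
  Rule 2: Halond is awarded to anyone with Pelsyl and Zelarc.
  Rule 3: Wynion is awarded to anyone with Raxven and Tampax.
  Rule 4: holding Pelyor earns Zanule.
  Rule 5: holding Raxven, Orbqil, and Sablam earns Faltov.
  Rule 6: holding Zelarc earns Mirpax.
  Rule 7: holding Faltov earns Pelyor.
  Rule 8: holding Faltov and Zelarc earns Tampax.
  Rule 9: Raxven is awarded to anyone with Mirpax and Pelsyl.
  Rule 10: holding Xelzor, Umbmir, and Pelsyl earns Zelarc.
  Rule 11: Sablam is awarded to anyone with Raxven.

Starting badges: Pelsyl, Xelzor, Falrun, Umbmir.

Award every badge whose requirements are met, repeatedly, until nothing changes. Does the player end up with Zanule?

Zanule would need Pelyor (Rule 4), but Pelyor is never earned.

No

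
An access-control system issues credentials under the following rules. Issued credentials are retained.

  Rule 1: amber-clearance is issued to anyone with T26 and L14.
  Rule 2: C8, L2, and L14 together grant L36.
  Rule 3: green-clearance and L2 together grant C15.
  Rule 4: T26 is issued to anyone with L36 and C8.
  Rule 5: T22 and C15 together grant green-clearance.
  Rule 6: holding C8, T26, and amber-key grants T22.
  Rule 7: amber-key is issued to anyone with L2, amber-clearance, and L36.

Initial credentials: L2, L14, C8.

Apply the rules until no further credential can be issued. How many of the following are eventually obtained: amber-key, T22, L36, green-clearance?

3

Holding C8, L2, and L14 grants L36 (Rule 2).
Holding L36 and C8 grants T26 (Rule 4).
Holding T26 and L14 grants amber-clearance (Rule 1).
Holding L2, amber-clearance, and L36 grants amber-key (Rule 7).
Holding C8, T26, and amber-key grants T22 (Rule 6).
amber-key: reached.
T22: reached.
L36: reached.
green-clearance would need T22 and C15 (Rule 5), but C15 is never granted.
Reached: amber-key, T22, and L36 — 3 of the 4.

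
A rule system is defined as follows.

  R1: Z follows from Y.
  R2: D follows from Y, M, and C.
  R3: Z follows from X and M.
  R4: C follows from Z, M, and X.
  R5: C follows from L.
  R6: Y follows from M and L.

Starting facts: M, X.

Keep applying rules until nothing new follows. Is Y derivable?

No

Y would need M and L (R6), but L is never established.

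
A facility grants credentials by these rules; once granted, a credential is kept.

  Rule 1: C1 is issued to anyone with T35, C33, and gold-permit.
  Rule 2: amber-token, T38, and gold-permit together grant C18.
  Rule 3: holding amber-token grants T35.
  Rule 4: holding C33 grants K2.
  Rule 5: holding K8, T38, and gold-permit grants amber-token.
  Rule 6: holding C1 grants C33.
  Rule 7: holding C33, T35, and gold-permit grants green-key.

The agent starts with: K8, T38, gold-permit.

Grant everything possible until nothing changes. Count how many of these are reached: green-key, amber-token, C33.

Holding K8, T38, and gold-permit grants amber-token (Rule 5).
green-key would need C33, T35, and gold-permit (Rule 7), but C33 is never granted.
amber-token: reached.
C33 would need C1 (Rule 6), but C1 is never granted.
Reached: amber-token — 1 of the 3.

1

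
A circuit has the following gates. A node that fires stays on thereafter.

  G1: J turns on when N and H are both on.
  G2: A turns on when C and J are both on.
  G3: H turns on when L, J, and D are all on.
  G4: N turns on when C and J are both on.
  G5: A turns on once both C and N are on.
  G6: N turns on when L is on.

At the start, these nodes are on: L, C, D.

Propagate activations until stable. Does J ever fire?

No

J would need N and H (G1), but H never turns on.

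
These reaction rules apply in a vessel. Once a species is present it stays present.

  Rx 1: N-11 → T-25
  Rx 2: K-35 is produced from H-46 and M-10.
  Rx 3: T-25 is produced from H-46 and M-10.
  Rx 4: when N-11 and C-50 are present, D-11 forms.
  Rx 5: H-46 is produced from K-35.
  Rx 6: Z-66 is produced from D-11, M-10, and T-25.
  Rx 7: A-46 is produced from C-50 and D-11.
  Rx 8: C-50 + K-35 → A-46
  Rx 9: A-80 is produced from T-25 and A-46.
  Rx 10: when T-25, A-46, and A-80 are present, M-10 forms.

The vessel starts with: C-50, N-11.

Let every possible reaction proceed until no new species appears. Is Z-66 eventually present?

Yes

N-11 present → T-25 forms (Rx 1).
N-11 and C-50 present → D-11 forms (Rx 4).
C-50 and D-11 present → A-46 forms (Rx 7).
T-25 and A-46 present → A-80 forms (Rx 9).
T-25, A-46, and A-80 present → M-10 forms (Rx 10).
D-11, M-10, and T-25 present → Z-66 forms (Rx 6).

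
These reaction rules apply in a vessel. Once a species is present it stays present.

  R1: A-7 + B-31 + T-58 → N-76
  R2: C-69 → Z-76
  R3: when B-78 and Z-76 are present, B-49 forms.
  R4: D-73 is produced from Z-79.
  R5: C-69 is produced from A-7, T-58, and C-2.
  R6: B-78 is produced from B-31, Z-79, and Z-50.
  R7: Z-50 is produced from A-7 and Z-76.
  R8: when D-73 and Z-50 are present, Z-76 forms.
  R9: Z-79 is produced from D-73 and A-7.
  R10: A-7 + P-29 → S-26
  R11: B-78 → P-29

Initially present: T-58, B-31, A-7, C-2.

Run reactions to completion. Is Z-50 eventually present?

Yes

A-7, T-58, and C-2 present → C-69 forms (R5).
C-69 present → Z-76 forms (R2).
A-7 and Z-76 present → Z-50 forms (R7).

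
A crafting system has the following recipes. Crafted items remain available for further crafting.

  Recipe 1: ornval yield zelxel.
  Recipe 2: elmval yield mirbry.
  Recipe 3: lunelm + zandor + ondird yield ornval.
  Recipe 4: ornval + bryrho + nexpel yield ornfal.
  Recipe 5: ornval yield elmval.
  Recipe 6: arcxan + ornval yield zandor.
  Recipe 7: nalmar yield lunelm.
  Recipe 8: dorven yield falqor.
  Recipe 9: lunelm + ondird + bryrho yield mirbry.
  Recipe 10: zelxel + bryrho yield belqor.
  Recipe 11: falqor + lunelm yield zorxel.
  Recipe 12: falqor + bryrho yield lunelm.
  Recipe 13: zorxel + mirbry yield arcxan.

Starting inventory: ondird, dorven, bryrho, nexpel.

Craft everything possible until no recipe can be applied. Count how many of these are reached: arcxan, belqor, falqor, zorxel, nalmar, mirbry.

Using Recipe 8, dorven makes falqor.
Using Recipe 12, falqor and bryrho make lunelm.
falqor + lunelm → zorxel (Recipe 11).
lunelm + ondird + bryrho → mirbry (Recipe 9).
Using Recipe 13, zorxel and mirbry make arcxan.
arcxan: reached.
belqor would need zelxel and bryrho (Recipe 10), but zelxel is never obtained.
falqor: reached.
zorxel: reached.
No rule produces nalmar, and it is not given.
mirbry: reached.
Reached: arcxan, falqor, zorxel, and mirbry — 4 of the 6.

4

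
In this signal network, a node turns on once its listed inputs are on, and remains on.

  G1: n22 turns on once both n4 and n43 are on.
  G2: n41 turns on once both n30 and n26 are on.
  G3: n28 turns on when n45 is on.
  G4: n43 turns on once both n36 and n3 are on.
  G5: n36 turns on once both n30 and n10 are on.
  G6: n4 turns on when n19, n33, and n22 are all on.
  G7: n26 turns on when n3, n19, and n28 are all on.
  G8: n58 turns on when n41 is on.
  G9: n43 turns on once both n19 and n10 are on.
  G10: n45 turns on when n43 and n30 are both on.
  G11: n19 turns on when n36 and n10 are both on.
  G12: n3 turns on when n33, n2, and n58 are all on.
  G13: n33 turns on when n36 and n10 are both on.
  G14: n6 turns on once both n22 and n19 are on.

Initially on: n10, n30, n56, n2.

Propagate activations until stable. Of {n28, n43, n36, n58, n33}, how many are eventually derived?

4

G5: n30 and n10 on → n36 on.
G11: n36 and n10 on → n19 on.
n36 and n10 are on, so n33 turns on (G13).
G9: n19 and n10 on → n43 on.
G10: n43 and n30 on → n45 on.
G3: n45 on → n28 on.
n28: reached.
n43: reached.
n36: reached.
n58 would need n41 (G8), but n41 never turns on.
n33: reached.
Reached: n28, n43, n36, and n33 — 4 of the 5.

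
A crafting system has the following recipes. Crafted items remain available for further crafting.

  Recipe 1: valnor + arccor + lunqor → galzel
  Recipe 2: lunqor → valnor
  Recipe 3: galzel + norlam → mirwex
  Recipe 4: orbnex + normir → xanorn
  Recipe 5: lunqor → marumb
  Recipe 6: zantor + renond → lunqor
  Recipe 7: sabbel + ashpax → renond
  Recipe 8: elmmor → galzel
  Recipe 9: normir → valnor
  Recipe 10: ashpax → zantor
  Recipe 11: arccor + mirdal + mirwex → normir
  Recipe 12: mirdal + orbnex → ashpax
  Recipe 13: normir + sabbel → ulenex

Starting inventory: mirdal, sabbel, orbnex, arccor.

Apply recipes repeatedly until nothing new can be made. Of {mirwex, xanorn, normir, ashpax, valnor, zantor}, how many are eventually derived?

3

mirdal + orbnex → ashpax (Recipe 12).
Using Recipe 7, sabbel and ashpax make renond.
ashpax → zantor (Recipe 10).
Using Recipe 6, zantor and renond make lunqor.
lunqor → valnor (Recipe 2).
mirwex would need galzel and norlam (Recipe 3), but norlam is never obtained.
xanorn would need orbnex and normir (Recipe 4), but normir is never obtained.
normir would need arccor, mirdal, and mirwex (Recipe 11), but mirwex is never obtained.
ashpax: reached.
valnor: reached.
zantor: reached.
Reached: ashpax, valnor, and zantor — 3 of the 6.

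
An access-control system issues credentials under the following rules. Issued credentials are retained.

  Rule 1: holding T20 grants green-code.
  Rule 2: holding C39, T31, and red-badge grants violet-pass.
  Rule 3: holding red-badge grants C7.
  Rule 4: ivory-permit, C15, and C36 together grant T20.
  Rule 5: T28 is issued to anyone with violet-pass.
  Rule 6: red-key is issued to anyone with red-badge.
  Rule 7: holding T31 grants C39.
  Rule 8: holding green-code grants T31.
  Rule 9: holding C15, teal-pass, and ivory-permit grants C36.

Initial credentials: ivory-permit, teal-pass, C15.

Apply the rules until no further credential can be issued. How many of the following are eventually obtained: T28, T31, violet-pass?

1

Holding C15, teal-pass, and ivory-permit grants C36 (Rule 9).
Holding ivory-permit, C15, and C36 grants T20 (Rule 4).
Holding T20 grants green-code (Rule 1).
Holding green-code grants T31 (Rule 8).
T28 would need violet-pass (Rule 5), but violet-pass is never granted.
T31: reached.
violet-pass would need C39, T31, and red-badge (Rule 2), but red-badge is never granted.
Reached: T31 — 1 of the 3.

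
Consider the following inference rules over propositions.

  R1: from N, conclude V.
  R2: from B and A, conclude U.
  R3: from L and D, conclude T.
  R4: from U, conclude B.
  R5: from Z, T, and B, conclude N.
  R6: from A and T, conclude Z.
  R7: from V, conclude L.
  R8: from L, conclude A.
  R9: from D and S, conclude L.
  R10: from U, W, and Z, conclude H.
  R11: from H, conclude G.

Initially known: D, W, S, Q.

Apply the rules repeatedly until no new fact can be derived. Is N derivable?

No

N would need Z, T, and B (R5), but B is never established.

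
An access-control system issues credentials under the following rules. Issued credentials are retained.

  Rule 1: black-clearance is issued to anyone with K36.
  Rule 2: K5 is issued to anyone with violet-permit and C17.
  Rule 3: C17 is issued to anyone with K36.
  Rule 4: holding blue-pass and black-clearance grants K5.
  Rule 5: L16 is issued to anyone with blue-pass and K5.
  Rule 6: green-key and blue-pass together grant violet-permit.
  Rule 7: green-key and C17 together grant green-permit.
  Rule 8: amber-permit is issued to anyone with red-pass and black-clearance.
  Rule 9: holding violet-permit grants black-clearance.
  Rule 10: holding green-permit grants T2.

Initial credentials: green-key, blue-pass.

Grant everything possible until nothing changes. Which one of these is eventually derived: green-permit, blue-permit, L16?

L16

Holding green-key and blue-pass grants violet-permit (Rule 6).
Holding violet-permit grants black-clearance (Rule 9).
Holding blue-pass and black-clearance grants K5 (Rule 4).
Holding blue-pass and K5 grants L16 (Rule 5).
green-permit would need green-key and C17 (Rule 7), but C17 is never granted. No rule produces blue-permit, and it is not given.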